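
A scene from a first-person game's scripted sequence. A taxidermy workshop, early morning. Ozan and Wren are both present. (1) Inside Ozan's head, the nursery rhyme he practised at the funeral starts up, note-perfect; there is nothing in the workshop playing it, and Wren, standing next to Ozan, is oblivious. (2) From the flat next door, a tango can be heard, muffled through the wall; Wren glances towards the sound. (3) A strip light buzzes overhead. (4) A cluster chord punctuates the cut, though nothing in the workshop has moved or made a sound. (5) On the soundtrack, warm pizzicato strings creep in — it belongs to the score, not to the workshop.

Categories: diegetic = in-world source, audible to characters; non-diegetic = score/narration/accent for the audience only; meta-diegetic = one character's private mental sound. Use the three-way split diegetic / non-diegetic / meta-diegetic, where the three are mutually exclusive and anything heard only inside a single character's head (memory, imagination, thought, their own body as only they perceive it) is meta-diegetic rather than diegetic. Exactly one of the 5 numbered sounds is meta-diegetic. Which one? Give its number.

1

Sound (1): remembered music, private to Ozan — Wren is oblivious because it isn't in the room, so meta-diegetic.
(2) is diegetic: off-screen diegetic: the source is out of frame but still in the story's space.
Sound (3): it's the actual ambient sound of the location, so diegetic.
(4) is non-diegetic: it's a sound-design accent with no in-world source; no one in the scene can hear it.
(5) score with no on-screen or off-screen source; it exists for the audience alone → non-diegetic.
Only (1) is meta-diegetic.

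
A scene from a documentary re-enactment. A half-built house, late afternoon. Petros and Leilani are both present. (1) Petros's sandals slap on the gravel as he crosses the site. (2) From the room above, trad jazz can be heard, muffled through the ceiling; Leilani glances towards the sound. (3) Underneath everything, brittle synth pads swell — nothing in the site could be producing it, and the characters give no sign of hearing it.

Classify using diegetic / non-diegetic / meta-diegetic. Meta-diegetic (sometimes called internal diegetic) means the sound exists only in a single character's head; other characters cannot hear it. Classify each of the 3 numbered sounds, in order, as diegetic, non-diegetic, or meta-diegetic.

diegetic, diegetic, non-diegetic

(1) Petros's footsteps are produced in the story world → diegetic.
Sound (2): the music has an off-screen but real-world source and a character hears it, so diegetic.
Sound (3): nothing in the site produces it and the characters don't hear it — pure soundtrack, so non-diegetic.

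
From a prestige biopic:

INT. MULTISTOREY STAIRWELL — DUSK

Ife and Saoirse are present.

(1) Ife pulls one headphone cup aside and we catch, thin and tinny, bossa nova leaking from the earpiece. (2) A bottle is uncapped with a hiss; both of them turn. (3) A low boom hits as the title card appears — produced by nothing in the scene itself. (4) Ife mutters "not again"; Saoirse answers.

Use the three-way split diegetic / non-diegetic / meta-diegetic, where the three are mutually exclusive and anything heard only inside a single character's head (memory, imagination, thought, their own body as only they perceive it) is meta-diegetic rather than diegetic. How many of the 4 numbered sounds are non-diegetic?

1

(1) is diegetic: the earpiece is a real device on Ife's head — source music.
(2) is diegetic: a bottle is a real object/event in the scene's world.
Sound (3): nothing in the scene produces it; it's an accent added for the audience, so non-diegetic.
(4) is diegetic: on-screen dialogue — Ife speaks and Saoirse is there to hear.
So 1 of the 4 is non-diegetic: (3).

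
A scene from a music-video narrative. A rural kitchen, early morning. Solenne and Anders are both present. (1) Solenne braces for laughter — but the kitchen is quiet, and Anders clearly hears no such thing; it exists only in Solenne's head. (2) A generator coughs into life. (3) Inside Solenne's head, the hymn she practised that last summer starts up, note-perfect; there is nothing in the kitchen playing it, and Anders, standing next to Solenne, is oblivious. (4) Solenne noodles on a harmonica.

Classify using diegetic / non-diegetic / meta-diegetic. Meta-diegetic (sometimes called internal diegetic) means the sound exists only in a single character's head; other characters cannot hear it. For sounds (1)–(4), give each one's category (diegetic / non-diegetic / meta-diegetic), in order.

meta-diegetic, diegetic, meta-diegetic, diegetic

Sound (1): subjective to Solenne: the kitchen is silent and Anders hears nothing, so meta-diegetic.
Sound (2): the sound comes from a generator physically present in the location, so diegetic.
Sound (3): it lives in Solenne's subjectivity, not in the kitchen, so meta-diegetic.
(4) the instrument and the performer are both in the scene → diegetic.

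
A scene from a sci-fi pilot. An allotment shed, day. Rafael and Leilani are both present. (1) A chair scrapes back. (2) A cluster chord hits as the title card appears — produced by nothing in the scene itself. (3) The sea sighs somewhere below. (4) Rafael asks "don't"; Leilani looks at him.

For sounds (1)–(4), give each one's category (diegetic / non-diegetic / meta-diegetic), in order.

diegetic, non-diegetic, diegetic, diegetic

Sound (1): the sound comes from a chair physically present in the location, so diegetic.
(2) is non-diegetic: nothing in the scene produces it; it's an accent added for the audience.
(3) the sea is part of the location's real environment → diegetic.
(4) is diegetic: spoken by a character present in the story world.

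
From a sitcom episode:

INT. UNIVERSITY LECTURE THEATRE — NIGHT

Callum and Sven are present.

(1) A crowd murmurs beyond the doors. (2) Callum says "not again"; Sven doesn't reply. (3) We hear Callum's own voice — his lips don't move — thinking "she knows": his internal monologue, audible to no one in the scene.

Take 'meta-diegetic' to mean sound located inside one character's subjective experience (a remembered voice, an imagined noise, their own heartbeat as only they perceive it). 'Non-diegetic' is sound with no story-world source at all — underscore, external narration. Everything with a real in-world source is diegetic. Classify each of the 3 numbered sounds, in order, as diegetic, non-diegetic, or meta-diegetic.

diegetic, diegetic, meta-diegetic

(1) it's the actual ambient sound of the location → diegetic.
(2) is diegetic: on-screen dialogue — Callum speaks and Sven is there to hear.
(3) is meta-diegetic: it's Callum's unspoken thought, heard only by the audience via his subjectivity.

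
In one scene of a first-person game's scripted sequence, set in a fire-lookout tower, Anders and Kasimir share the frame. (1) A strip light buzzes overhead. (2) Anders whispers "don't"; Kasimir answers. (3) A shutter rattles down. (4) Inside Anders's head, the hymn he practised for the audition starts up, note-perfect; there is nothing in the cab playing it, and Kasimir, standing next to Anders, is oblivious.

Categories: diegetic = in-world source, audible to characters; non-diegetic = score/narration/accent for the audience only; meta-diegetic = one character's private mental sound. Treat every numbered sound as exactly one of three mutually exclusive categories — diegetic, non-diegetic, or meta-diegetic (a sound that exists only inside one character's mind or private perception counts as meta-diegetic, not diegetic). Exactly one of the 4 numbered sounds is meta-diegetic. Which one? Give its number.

4

(1) is diegetic: it's the actual ambient sound of the location.
Sound (2): Anders is a character speaking aloud in the scene, so diegetic.
(3) is diegetic: an in-world source (a shutter); characters could hear it.
Sound (4): it lives in Anders's subjectivity, not in the cab, so meta-diegetic.
Only (4) is meta-diegetic.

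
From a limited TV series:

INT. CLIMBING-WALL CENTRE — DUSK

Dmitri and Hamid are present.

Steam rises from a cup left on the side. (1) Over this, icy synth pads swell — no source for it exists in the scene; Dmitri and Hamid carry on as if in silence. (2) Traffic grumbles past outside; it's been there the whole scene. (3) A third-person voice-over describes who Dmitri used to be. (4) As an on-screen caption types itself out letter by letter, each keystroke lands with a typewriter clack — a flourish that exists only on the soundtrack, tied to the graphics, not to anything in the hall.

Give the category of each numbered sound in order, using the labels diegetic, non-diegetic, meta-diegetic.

non-diegetic, diegetic, non-diegetic, non-diegetic

Sound (1): nothing in the hall produces it and the characters don't hear it — pure soundtrack, so non-diegetic.
Sound (2): ambient/room sound belonging to the story's physical space, so diegetic.
(3) is non-diegetic: commentary laid over the scene from outside the fiction.
Sound (4): the caption isn't part of the story world, so neither is the sound tied to it, so non-diegetic.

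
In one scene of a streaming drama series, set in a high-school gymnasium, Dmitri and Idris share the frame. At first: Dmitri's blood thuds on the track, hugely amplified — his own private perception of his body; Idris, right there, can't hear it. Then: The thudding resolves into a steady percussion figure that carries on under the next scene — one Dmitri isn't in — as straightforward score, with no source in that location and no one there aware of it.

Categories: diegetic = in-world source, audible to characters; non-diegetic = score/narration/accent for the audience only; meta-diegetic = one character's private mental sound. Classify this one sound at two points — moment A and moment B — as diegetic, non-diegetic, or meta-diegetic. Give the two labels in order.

meta-diegetic, non-diegetic

Moment A: it's Dmitri's subjective body sound, inaudible to Idris → meta-diegetic.
Moment B: detached from Dmitri and playing as sourceless score over a scene he isn't in — for the audience only → non-diegetic.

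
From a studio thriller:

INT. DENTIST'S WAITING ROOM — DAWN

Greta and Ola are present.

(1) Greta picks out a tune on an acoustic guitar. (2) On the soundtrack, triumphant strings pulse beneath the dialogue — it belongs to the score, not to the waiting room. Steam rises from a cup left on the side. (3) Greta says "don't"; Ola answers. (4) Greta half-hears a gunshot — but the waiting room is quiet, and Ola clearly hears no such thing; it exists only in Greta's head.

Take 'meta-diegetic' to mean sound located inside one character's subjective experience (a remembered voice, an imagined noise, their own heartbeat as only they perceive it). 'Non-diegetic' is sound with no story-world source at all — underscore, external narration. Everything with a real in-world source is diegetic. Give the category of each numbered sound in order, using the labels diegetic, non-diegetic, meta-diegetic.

Sound (1): a character is playing an acoustic guitar on screen, so diegetic.
(2) is non-diegetic: nothing in the waiting room produces it and the characters don't hear it — pure soundtrack.
(3) Greta is a character speaking aloud in the scene → diegetic.
(4) is meta-diegetic: the sound is imagined by Greta; nothing in the story world is producing it and Ola can't hear it.

diegetic, non-diegetic, diegetic, meta-diegetic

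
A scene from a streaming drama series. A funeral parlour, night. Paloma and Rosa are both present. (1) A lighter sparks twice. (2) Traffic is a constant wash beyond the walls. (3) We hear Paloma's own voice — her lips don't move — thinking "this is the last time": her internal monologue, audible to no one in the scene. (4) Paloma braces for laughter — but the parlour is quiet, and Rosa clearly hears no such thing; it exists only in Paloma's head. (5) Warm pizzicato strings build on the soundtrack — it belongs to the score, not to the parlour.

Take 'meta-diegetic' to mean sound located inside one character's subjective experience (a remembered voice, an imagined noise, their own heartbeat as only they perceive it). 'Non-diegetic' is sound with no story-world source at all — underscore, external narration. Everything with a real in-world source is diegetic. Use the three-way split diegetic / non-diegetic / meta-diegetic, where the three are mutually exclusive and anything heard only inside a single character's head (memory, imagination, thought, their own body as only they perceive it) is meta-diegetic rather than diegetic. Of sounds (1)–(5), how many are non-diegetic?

(1) is diegetic: the sound comes from a lighter physically present in the location.
(2) traffic is part of the location's real environment → diegetic.
(3) Paloma's thought-voice: a private mental sound no other character can hear → meta-diegetic.
(4) is meta-diegetic: subjective to Paloma: the parlour is silent and Rosa hears nothing.
(5) is non-diegetic: nothing in the parlour produces it and the characters don't hear it — pure soundtrack.
So 1 of the 5 is non-diegetic: (5).

1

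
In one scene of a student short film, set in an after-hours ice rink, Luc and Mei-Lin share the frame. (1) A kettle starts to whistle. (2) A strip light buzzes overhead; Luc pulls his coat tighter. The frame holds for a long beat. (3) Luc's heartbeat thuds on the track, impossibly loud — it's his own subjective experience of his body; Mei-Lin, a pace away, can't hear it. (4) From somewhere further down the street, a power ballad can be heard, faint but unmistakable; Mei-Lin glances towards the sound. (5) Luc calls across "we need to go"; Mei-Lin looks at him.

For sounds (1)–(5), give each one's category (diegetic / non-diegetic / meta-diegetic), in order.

(1) is diegetic: a kettle is a real object/event in the scene's world.
Sound (2): it's the actual ambient sound of the location, so diegetic.
(3) it's Luc's internal bodily sensation rendered as sound; only Luc 'hears' it → meta-diegetic.
(4) it's coming from somewhere further down the street — a location within the story world — and Mei-Lin reacts → diegetic.
(5) is diegetic: on-screen dialogue — Luc speaks and Mei-Lin is there to hear.

diegetic, diegetic, meta-diegetic, diegetic, diegetic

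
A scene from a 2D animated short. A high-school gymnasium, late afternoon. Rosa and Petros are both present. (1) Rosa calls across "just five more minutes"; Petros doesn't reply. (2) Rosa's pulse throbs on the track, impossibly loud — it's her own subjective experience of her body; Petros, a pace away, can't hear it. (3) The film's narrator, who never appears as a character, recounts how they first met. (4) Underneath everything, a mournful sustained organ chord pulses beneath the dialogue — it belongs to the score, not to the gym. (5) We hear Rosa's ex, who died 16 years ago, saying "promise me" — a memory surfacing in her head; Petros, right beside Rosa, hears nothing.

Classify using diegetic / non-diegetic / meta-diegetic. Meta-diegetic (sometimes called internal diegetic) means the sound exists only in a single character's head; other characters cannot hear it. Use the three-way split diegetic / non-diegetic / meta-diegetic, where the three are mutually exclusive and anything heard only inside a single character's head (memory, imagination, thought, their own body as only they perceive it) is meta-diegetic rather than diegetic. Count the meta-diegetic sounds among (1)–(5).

2

(1) is diegetic: on-screen dialogue — Rosa speaks and Petros is there to hear.
(2) is meta-diegetic: it's Rosa's internal bodily sensation rendered as sound; only Rosa 'hears' it.
Sound (3): external voice-over — not a character, not heard by anyone in the scene, so non-diegetic.
(4) is non-diegetic: score with no on-screen or off-screen source; it exists for the audience alone.
Sound (5): the voice is a memory playing only inside Rosa's mind; Petros can't hear it, so meta-diegetic.
So 2 of the 5 are meta-diegetic: (2), (5).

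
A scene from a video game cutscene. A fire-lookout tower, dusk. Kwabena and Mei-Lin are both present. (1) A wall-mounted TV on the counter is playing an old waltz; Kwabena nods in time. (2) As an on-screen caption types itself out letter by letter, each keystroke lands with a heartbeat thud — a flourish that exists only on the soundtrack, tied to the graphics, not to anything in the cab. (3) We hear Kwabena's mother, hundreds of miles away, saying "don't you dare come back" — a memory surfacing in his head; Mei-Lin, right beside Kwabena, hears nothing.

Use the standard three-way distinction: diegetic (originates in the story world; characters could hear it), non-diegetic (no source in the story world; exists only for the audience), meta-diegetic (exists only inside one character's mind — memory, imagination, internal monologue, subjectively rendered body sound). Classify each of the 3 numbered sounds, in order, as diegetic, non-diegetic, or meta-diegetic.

diegetic, non-diegetic, meta-diegetic

(1) is diegetic: the music comes from an on-screen device that Kwabena responds to.
Sound (2): the caption isn't part of the story world, so neither is the sound tied to it, so non-diegetic.
(3) a remembered line, private to Kwabena — not present in the room, not audible to Mei-Lin → meta-diegetic.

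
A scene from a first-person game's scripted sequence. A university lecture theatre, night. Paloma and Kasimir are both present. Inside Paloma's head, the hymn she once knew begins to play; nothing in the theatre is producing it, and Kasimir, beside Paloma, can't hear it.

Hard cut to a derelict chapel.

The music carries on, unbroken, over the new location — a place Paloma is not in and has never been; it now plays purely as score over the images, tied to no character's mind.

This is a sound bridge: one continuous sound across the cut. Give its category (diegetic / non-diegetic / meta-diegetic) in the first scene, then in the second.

meta-diegetic, non-diegetic

Scene one: the music exists only inside Paloma's mind; Kasimir can't hear it → meta-diegetic.
Scene two: it's detached from Paloma entirely and plays over unrelated images with no in-world source — conventional underscore → non-diegetic.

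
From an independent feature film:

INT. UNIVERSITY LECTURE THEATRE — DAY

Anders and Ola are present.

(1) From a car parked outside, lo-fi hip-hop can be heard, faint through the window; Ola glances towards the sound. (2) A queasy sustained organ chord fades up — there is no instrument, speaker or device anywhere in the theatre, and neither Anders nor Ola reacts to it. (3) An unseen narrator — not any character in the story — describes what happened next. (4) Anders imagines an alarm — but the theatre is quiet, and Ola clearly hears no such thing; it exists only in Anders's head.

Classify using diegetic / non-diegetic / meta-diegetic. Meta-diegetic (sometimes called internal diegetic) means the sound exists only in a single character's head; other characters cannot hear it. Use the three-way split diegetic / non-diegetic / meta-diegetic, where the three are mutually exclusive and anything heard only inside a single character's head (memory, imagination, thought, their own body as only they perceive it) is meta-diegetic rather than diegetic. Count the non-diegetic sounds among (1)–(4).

2

Sound (1): the music has an off-screen but real-world source and a character hears it, so diegetic.
Sound (2): score with no on-screen or off-screen source; it exists for the audience alone, so non-diegetic.
Sound (3): the narrator exists outside the story world, addressing only the audience, so non-diegetic.
(4) is meta-diegetic: the sound is imagined by Anders; nothing in the story world is producing it and Ola can't hear it.
So 2 of the 4 are non-diegetic: (2), (3).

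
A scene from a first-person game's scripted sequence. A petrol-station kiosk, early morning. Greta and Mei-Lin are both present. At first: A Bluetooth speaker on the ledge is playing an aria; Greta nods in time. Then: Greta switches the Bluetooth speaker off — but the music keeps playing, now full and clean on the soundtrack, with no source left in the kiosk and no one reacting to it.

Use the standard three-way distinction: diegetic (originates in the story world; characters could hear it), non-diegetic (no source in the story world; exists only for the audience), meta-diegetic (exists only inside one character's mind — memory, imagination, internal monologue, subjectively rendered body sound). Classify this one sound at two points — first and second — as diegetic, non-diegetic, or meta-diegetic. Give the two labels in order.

diegetic, non-diegetic

First: a Bluetooth speaker is a real in-scene source and Greta reacts to it → diegetic.
Second: there is no longer any in-world source and no one can hear it — it has become underscore → non-diegetic.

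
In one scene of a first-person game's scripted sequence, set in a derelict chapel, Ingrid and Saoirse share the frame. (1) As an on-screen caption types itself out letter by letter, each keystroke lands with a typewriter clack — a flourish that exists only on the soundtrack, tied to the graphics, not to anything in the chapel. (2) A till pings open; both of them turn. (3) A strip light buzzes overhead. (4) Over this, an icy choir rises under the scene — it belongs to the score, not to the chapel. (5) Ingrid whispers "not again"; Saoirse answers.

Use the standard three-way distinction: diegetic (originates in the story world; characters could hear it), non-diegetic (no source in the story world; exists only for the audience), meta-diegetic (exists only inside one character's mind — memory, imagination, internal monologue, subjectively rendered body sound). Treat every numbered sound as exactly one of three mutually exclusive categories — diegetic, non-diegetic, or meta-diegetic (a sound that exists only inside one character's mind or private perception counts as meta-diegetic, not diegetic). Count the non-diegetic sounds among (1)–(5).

(1) the caption isn't part of the story world, so neither is the sound tied to it → non-diegetic.
(2) a till is a real object/event in the scene's world → diegetic.
Sound (3): a strip light is part of the location's real environment, so diegetic.
(4) it has no source in the story world and no character can hear it — it's underscore → non-diegetic.
(5) is diegetic: spoken by a character present in the story world.
Non-diegetic: (1), (4) — that's 2.

2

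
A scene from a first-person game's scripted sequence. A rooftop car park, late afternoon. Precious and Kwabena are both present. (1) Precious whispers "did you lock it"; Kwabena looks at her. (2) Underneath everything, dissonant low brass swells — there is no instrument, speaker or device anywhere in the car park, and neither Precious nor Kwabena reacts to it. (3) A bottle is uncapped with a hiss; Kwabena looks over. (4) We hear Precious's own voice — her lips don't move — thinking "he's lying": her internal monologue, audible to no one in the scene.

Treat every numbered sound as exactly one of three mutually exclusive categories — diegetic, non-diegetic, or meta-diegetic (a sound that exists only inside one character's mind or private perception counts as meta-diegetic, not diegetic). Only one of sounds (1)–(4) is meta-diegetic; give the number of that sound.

(1) spoken by a character present in the story world → diegetic.
Sound (2): nothing in the car park produces it and the characters don't hear it — pure soundtrack, so non-diegetic.
(3) an in-world source (a bottle); characters could hear it → diegetic.
(4) Precious's thought-voice: a private mental sound no other character can hear → meta-diegetic.
Only (4) is meta-diegetic.

4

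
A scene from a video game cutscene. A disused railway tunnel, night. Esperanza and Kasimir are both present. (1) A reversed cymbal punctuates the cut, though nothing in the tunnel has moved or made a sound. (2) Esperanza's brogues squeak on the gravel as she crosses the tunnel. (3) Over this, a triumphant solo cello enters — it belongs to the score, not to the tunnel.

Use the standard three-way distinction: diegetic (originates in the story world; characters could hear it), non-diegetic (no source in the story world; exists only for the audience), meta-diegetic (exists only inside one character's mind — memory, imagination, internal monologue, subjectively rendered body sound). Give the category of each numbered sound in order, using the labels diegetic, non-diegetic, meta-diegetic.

Sound (1): nothing in the scene produces it; it's an accent added for the audience, so non-diegetic.
Sound (2): Esperanza's footsteps are produced in the story world, so diegetic.
(3) it has no source in the story world and no character can hear it — it's underscore → non-diegetic.

non-diegetic, diegetic, non-diegetic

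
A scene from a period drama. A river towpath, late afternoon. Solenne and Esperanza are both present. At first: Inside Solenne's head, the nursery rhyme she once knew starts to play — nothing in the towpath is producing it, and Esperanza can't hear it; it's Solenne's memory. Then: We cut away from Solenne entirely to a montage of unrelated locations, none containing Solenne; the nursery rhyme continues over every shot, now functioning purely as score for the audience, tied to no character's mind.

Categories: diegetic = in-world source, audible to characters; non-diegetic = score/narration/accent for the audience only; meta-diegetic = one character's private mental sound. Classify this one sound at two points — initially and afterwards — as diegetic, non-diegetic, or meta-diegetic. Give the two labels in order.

meta-diegetic, non-diegetic

Initially: the music lives inside Solenne's mind alone; Esperanza can't hear it → meta-diegetic.
Afterwards: once it plays over shots Solenne isn't in, detached from any character's subjectivity, it's conventional underscore → non-diegetic.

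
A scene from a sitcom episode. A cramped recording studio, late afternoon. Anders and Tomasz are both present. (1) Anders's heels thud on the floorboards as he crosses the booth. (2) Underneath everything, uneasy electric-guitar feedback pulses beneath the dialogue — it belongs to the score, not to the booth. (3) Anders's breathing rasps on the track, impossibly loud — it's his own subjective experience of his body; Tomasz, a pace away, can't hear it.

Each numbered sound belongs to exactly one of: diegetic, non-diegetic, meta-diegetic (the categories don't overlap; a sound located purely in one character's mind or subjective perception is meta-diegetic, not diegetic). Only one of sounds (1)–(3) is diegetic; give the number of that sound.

(1) is diegetic: Anders's footsteps are produced in the story world.
Sound (2): nothing in the booth produces it and the characters don't hear it — pure soundtrack, so non-diegetic.
(3) point-of-audition from inside Anders's body; not a sound in the room → meta-diegetic.
Only (1) is diegetic.

1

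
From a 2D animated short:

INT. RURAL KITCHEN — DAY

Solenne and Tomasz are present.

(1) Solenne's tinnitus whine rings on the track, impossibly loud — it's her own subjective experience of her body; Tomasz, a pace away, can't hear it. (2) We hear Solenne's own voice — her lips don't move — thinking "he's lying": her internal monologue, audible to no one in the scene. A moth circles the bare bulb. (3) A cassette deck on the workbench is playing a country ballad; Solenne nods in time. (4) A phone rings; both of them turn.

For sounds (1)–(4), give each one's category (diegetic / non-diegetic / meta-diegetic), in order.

Sound (1): point-of-audition from inside Solenne's body; not a sound in the room, so meta-diegetic.
(2) Solenne's thought-voice: a private mental sound no other character can hear → meta-diegetic.
(3) is diegetic: a cassette deck is a physical source in the scene and Solenne reacts to it.
Sound (4): a phone is a real object/event in the scene's world, so diegetic.

meta-diegetic, meta-diegetic, diegetic, diegetic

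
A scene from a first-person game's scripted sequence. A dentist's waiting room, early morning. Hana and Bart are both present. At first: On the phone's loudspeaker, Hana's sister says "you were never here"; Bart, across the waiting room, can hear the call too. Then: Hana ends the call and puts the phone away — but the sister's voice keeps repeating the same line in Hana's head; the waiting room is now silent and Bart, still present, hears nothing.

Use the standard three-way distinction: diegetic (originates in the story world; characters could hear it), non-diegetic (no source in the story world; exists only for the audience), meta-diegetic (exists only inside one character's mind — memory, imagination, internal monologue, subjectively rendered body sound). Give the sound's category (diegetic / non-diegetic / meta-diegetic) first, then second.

First: the loudspeaker is an in-world source; both Hana and Bart hear the call → diegetic.
Second: with the phone off, the voice continues only as Hana's private mental replay — Bart can't hear it → meta-diegetic.

diegetic, meta-diegetic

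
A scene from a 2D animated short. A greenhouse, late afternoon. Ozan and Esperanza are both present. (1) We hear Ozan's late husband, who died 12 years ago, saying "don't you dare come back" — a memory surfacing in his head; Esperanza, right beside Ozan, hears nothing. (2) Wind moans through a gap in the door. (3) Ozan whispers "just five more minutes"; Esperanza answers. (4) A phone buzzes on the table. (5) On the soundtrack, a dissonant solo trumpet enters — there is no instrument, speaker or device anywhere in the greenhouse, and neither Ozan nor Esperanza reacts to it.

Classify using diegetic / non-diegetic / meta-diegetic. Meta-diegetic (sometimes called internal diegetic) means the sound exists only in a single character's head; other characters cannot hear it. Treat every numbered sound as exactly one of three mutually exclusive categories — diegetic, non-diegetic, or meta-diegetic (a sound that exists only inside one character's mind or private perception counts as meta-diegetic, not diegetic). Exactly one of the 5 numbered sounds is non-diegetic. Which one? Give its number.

(1) it's Ozan's recollection rendered as sound; the other character can't hear it → meta-diegetic.
(2) is diegetic: wind is part of the location's real environment.
Sound (3): on-screen dialogue — Ozan speaks and Esperanza is there to hear, so diegetic.
Sound (4): a phone is a real object/event in the scene's world, so diegetic.
(5) score with no on-screen or off-screen source; it exists for the audience alone → non-diegetic.
Only (5) is non-diegetic.

5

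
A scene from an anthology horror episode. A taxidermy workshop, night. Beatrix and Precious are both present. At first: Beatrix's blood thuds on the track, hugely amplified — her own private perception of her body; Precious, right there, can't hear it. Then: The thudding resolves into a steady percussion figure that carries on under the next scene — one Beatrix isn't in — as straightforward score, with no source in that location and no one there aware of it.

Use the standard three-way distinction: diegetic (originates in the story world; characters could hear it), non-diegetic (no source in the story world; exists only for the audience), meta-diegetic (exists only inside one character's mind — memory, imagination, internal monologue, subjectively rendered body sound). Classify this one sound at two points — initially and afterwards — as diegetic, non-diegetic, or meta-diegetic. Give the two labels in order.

Initially: it's Beatrix's subjective body sound, inaudible to Precious → meta-diegetic.
Afterwards: detached from Beatrix and playing as sourceless score over a scene she isn't in — for the audience only → non-diegetic.

meta-diegetic, non-diegetic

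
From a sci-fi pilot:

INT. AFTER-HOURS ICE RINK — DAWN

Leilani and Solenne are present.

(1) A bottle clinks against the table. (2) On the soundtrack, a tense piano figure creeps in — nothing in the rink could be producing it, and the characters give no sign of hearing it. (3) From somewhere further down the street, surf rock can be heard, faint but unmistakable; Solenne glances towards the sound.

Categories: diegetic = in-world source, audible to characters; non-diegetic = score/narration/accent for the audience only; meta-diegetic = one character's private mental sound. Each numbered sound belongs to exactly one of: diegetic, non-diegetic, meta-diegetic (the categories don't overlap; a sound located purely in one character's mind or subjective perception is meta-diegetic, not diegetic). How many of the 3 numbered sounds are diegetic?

(1) is diegetic: the sound comes from a bottle physically present in the location.
(2) is non-diegetic: nothing in the rink produces it and the characters don't hear it — pure soundtrack.
Sound (3): it's coming from somewhere further down the street — a location within the story world — and Solenne reacts, so diegetic.
So 2 of the 3 are diegetic: (1), (3).

2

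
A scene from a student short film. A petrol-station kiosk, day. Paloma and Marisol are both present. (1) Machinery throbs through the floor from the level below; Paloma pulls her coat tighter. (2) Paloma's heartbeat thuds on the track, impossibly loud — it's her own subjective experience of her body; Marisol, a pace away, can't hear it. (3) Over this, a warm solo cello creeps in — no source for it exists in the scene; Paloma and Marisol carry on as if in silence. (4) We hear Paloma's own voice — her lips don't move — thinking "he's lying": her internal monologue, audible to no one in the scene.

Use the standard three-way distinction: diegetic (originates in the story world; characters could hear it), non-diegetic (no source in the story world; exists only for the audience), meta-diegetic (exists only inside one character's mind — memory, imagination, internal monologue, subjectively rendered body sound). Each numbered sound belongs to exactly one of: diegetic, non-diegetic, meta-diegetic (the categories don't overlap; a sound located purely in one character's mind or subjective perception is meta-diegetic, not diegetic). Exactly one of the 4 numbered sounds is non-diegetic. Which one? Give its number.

(1) it's the actual ambient sound of the location → diegetic.
(2) is meta-diegetic: a subjective body sound — Paloma's private perception, inaudible to Marisol.
(3) nothing in the kiosk produces it and the characters don't hear it — pure soundtrack → non-diegetic.
Sound (4): internal monologue — inside Paloma's mind, not spoken into the scene, so meta-diegetic.
Only (3) is non-diegetic.

3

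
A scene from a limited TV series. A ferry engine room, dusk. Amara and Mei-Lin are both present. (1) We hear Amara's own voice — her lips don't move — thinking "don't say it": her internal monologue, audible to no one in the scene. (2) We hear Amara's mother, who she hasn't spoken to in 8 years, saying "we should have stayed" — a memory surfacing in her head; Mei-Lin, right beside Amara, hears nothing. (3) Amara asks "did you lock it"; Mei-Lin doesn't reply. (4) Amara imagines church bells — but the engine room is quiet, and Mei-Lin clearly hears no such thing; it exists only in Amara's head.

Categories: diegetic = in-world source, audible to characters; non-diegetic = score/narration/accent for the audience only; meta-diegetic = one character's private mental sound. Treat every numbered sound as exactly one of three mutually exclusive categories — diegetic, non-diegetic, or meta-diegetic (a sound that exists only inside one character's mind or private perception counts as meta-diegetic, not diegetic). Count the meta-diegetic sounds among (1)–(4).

3

Sound (1): it's Amara's unspoken thought, heard only by the audience via her subjectivity, so meta-diegetic.
(2) it's Amara's recollection rendered as sound; the other character can't hear it → meta-diegetic.
Sound (3): Amara is a character speaking aloud in the scene, so diegetic.
(4) is meta-diegetic: subjective to Amara: the engine room is silent and Mei-Lin hears nothing.
So 3 of the 4 are meta-diegetic: (1), (2), (4).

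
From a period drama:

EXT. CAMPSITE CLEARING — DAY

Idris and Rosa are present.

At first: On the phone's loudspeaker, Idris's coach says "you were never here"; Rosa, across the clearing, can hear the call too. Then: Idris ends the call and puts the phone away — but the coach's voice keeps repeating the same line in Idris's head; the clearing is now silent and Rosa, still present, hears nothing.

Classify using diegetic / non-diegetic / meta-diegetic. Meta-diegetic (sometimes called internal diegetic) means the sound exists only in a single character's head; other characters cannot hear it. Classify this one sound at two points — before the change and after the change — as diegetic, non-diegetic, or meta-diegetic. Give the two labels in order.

diegetic, meta-diegetic

Before the change: the loudspeaker is an in-world source; both Idris and Rosa hear the call → diegetic.
After the change: with the phone off, the voice continues only as Idris's private mental replay — Rosa can't hear it → meta-diegetic.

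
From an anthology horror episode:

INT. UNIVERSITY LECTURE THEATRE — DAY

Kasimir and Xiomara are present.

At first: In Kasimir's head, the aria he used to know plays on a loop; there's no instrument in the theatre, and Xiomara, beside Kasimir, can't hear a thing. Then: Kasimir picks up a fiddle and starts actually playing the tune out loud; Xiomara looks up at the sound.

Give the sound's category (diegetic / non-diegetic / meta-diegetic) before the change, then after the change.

Before the change: the tune exists only as Kasimir's private memory; Xiomara can't hear it → meta-diegetic.
After the change: Kasimir is now producing it live on a fiddle, in the room, and Xiomara hears it → diegetic.

meta-diegetic, diegetic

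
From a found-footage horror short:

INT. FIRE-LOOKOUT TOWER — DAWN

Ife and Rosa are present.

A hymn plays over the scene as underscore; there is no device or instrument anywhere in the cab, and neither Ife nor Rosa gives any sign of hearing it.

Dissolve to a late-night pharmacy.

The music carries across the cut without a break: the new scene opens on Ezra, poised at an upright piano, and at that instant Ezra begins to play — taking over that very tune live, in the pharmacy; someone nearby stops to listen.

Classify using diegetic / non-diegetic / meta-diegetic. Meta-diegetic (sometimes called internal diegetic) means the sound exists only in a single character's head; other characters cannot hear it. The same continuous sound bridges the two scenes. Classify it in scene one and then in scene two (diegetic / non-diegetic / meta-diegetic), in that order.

non-diegetic, diegetic

Scene one: there's no in-world source anywhere and no character hears it — underscore for the audience only → non-diegetic.
Scene two: from the moment Ezra starts playing, the tune is being performed on an upright piano inside the story world and another character hears it → diegetic.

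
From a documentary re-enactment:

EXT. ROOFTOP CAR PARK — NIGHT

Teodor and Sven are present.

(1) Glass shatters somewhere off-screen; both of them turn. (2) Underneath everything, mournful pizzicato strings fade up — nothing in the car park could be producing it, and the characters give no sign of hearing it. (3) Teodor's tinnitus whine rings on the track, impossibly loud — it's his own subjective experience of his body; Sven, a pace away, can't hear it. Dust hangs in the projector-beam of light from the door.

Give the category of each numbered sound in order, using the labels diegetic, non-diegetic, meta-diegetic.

(1) is diegetic: an in-world source (glass); characters could hear it.
(2) nothing in the car park produces it and the characters don't hear it — pure soundtrack → non-diegetic.
(3) is meta-diegetic: it's Teodor's internal bodily sensation rendered as sound; only Teodor 'hears' it.

diegetic, non-diegetic, meta-diegetic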